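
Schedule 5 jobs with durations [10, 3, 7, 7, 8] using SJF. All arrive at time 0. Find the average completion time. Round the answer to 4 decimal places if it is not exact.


SJF order (ascending): [3, 7, 7, 8, 10]
Completion times:
  Job 1: burst=3, C=3
  Job 2: burst=7, C=10
  Job 3: burst=7, C=17
  Job 4: burst=8, C=25
  Job 5: burst=10, C=35
Average completion = 90/5 = 18.0

18.0


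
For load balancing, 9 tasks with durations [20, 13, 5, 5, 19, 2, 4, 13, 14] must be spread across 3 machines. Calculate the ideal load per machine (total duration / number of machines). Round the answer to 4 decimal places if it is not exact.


Total processing time = 20 + 13 + 5 + 5 + 19 + 2 + 4 + 13 + 14 = 95
Number of machines = 3
Ideal balanced load = 95 / 3 = 31.6667

31.6667


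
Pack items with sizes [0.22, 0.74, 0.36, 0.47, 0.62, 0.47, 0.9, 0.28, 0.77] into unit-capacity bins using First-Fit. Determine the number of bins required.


Place items sequentially using First-Fit:
  Item 0.22 -> new Bin 1
  Item 0.74 -> Bin 1 (now 0.96)
  Item 0.36 -> new Bin 2
  Item 0.47 -> Bin 2 (now 0.83)
  Item 0.62 -> new Bin 3
  Item 0.47 -> new Bin 4
  Item 0.9 -> new Bin 5
  Item 0.28 -> Bin 3 (now 0.9)
  Item 0.77 -> new Bin 6
Total bins used = 6

6


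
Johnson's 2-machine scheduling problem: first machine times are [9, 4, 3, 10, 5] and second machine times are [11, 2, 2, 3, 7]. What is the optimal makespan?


Apply Johnson's rule:
  Group 1 (a <= b): [(5, 5, 7), (1, 9, 11)]
  Group 2 (a > b): [(4, 10, 3), (2, 4, 2), (3, 3, 2)]
Optimal job order: [5, 1, 4, 2, 3]
Schedule:
  Job 5: M1 done at 5, M2 done at 12
  Job 1: M1 done at 14, M2 done at 25
  Job 4: M1 done at 24, M2 done at 28
  Job 2: M1 done at 28, M2 done at 30
  Job 3: M1 done at 31, M2 done at 33
Makespan = 33

33


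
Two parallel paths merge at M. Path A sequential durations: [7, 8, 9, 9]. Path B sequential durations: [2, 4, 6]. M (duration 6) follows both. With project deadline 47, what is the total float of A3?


Forward pass: ES(A3) = sum of predecessors on chain A = 15
EF = ES + duration = 15 + 9 = 24
Backward pass: LF(M) = deadline = 47; LS(M) = 47 - 6 = 41
LF(A3) = LS(M) - sum(successors on chain A) = 41 - 9 = 32
LS = LF - duration = 32 - 9 = 23
Total float = LS - ES = 23 - 15 = 8

8


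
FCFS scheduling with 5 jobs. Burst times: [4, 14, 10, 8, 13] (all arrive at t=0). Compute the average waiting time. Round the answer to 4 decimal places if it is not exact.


FCFS order (as given): [4, 14, 10, 8, 13]
Waiting times:
  Job 1: wait = 0
  Job 2: wait = 4
  Job 3: wait = 18
  Job 4: wait = 28
  Job 5: wait = 36
Sum of waiting times = 86
Average waiting time = 86/5 = 17.2

17.2


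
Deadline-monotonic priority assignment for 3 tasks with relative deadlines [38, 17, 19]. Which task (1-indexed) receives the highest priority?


Sort tasks by relative deadline (ascending):
  Task 2: deadline = 17
  Task 3: deadline = 19
  Task 1: deadline = 38
Priority order (highest first): [2, 3, 1]
Highest priority task = 2

2


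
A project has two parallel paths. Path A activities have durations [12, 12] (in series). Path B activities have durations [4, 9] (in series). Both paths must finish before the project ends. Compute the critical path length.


Path A total = 12 + 12 = 24
Path B total = 4 + 9 = 13
Critical path = longest path = max(24, 13) = 24

24


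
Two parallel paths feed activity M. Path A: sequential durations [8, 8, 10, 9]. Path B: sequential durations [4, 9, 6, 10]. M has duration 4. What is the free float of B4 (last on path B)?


ES(B4) = sum of predecessors on chain B = 19
EF(B4) = ES + duration = 19 + 10 = 29
Successor of B4 is M. ES(M) = max(sum(A), sum(B)) = max(35, 29) = 35
Free float = ES(successor) - EF(current) = 35 - 29 = 6

6


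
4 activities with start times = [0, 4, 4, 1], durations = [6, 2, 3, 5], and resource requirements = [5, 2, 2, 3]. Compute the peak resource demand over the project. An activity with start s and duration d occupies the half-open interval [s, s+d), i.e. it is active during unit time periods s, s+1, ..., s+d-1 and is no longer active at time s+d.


Each activity i is active on [start_i, start_i + duration_i).
Compute total resource usage per time slot:
  t=0: active resources = [5], total = 5
  t=1: active resources = [5, 3], total = 8
  t=2: active resources = [5, 3], total = 8
  t=3: active resources = [5, 3], total = 8
  t=4: active resources = [5, 2, 2, 3], total = 12
  t=5: active resources = [5, 2, 2, 3], total = 12
  t=6: active resources = [2], total = 2
Peak resource demand = 12

12


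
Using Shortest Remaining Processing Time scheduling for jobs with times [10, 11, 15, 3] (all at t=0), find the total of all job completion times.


Since all jobs arrive at t=0, SRPT equals SPT ordering.
SPT order: [3, 10, 11, 15]
Completion times:
  Job 1: p=3, C=3
  Job 2: p=10, C=13
  Job 3: p=11, C=24
  Job 4: p=15, C=39
Total completion time = 3 + 13 + 24 + 39 = 79

79


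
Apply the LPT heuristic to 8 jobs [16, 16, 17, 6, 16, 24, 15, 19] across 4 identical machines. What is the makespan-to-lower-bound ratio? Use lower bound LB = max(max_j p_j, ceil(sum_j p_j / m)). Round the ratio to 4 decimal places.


LPT order: [24, 19, 17, 16, 16, 16, 15, 6]
Machine loads after assignment: [30, 34, 33, 32]
LPT makespan = 34
Lower bound = max(max_job, ceil(total/4)) = max(24, 33) = 33
Ratio = 34 / 33 = 1.0303

1.0303


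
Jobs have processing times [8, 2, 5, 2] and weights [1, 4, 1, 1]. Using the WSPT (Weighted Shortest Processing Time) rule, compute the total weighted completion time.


Compute p/w ratios and sort ascending (WSPT): [(2, 4), (2, 1), (5, 1), (8, 1)]
Compute weighted completion times:
  Job (p=2,w=4): C=2, w*C=4*2=8
  Job (p=2,w=1): C=4, w*C=1*4=4
  Job (p=5,w=1): C=9, w*C=1*9=9
  Job (p=8,w=1): C=17, w*C=1*17=17
Total weighted completion time = 38

38


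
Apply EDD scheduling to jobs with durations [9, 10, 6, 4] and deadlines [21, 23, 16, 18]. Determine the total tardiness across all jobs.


Sort by due date (EDD order): [(6, 16), (4, 18), (9, 21), (10, 23)]
Compute completion times and tardiness:
  Job 1: p=6, d=16, C=6, tardiness=max(0,6-16)=0
  Job 2: p=4, d=18, C=10, tardiness=max(0,10-18)=0
  Job 3: p=9, d=21, C=19, tardiness=max(0,19-21)=0
  Job 4: p=10, d=23, C=29, tardiness=max(0,29-23)=6
Total tardiness = 6

6


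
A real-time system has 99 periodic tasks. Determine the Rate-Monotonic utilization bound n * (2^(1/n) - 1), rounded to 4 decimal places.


Compute 2^(1/99) = 1.0070260544
Subtract 1: 1.0070260544 - 1 = 0.0070260544
Multiply by n: 99 * 0.0070260544 = 0.6955793856
Round to 4 dp: 0.6956

0.6956


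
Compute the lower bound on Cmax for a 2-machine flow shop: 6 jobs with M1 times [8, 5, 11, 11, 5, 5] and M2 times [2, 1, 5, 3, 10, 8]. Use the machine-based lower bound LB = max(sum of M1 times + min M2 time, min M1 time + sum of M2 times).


LB1 = sum(M1 times) + min(M2 times) = 45 + 1 = 46
LB2 = min(M1 times) + sum(M2 times) = 5 + 29 = 34
Lower bound = max(LB1, LB2) = max(46, 34) = 46

46


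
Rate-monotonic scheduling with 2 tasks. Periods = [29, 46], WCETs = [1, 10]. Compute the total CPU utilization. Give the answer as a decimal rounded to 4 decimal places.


Compute individual utilizations (exact fractions):
  Task 1: C/T = 1/29 (approx. 0.0345)
  Task 2: C/T = 10/46 = 5/23 (approx. 0.2174)
Total utilization U = 1/29 + 5/23 = 168/667
Rounded to 4 decimal places: U = 0.2519
RM (Liu & Layland) bound for 2 tasks = 0.828427; compare with U = 168/667 (approx. 0.251874)
U <= bound, so schedulable by RM sufficient condition.

0.2519


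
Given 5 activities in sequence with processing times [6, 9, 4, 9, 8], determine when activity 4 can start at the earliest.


Activity 4 starts after activities 1 through 3 complete.
Predecessor durations: [6, 9, 4]
ES = 6 + 9 + 4 = 19

19


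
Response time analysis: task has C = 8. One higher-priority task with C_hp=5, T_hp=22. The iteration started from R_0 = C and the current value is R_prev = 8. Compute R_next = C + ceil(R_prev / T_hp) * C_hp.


R_next = C + ceil(R_prev / T_hp) * C_hp
ceil(8 / 22) = ceil(0.3636) = 1
Interference = 1 * 5 = 5
R_next = 8 + 5 = 13

13


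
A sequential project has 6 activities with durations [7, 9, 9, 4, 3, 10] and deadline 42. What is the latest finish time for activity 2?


LF(activity 2) = deadline - sum of successor durations
Successors: activities 3 through 6 with durations [9, 4, 3, 10]
Sum of successor durations = 26
LF = 42 - 26 = 16

16


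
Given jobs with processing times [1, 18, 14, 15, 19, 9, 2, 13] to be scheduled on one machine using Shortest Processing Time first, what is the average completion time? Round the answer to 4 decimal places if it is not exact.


Sort jobs by processing time (SPT order): [1, 2, 9, 13, 14, 15, 18, 19]
Compute completion times sequentially:
  Job 1: processing = 1, completes at 1
  Job 2: processing = 2, completes at 3
  Job 3: processing = 9, completes at 12
  Job 4: processing = 13, completes at 25
  Job 5: processing = 14, completes at 39
  Job 6: processing = 15, completes at 54
  Job 7: processing = 18, completes at 72
  Job 8: processing = 19, completes at 91
Sum of completion times = 297
Average completion time = 297/8 = 37.125

37.125


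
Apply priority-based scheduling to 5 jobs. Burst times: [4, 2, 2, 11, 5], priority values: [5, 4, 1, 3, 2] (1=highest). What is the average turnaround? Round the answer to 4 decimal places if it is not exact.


Sort by priority (ascending = highest first):
Order: [(1, 2), (2, 5), (3, 11), (4, 2), (5, 4)]
Completion times:
  Priority 1, burst=2, C=2
  Priority 2, burst=5, C=7
  Priority 3, burst=11, C=18
  Priority 4, burst=2, C=20
  Priority 5, burst=4, C=24
Average turnaround = 71/5 = 14.2

14.2


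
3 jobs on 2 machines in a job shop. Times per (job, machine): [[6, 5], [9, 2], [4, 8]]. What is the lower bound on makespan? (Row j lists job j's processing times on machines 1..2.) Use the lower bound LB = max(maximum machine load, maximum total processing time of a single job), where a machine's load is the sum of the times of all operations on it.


Machine loads:
  Machine 1: 6 + 9 + 4 = 19
  Machine 2: 5 + 2 + 8 = 15
Max machine load = 19
Job totals:
  Job 1: 11
  Job 2: 11
  Job 3: 12
Max job total = 12
Lower bound = max(19, 12) = 19

19


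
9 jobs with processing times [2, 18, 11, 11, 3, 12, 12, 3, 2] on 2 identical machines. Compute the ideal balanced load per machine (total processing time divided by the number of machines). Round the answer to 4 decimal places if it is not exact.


Total processing time = 2 + 18 + 11 + 11 + 3 + 12 + 12 + 3 + 2 = 74
Number of machines = 2
Ideal balanced load = 74 / 2 = 37.0

37.0


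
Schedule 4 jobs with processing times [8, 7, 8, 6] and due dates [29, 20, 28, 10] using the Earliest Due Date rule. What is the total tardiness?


Sort by due date (EDD order): [(6, 10), (7, 20), (8, 28), (8, 29)]
Compute completion times and tardiness:
  Job 1: p=6, d=10, C=6, tardiness=max(0,6-10)=0
  Job 2: p=7, d=20, C=13, tardiness=max(0,13-20)=0
  Job 3: p=8, d=28, C=21, tardiness=max(0,21-28)=0
  Job 4: p=8, d=29, C=29, tardiness=max(0,29-29)=0
Total tardiness = 0

0


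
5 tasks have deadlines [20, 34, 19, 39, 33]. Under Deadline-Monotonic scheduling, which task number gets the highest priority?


Sort tasks by relative deadline (ascending):
  Task 3: deadline = 19
  Task 1: deadline = 20
  Task 5: deadline = 33
  Task 2: deadline = 34
  Task 4: deadline = 39
Priority order (highest first): [3, 1, 5, 2, 4]
Highest priority task = 3

3


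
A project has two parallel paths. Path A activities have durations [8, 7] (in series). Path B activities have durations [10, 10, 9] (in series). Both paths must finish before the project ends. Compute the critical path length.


Path A total = 8 + 7 = 15
Path B total = 10 + 10 + 9 = 29
Critical path = longest path = max(15, 29) = 29

29


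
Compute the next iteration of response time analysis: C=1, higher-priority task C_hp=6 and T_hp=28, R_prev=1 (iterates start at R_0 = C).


R_next = C + ceil(R_prev / T_hp) * C_hp
ceil(1 / 28) = ceil(0.0357) = 1
Interference = 1 * 6 = 6
R_next = 1 + 6 = 7

7


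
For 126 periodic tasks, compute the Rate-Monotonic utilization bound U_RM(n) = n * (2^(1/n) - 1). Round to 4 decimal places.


Compute 2^(1/126) = 1.0055163273
Subtract 1: 1.0055163273 - 1 = 0.0055163273
Multiply by n: 126 * 0.0055163273 = 0.6950572398
Round to 4 dp: 0.6951

0.6951


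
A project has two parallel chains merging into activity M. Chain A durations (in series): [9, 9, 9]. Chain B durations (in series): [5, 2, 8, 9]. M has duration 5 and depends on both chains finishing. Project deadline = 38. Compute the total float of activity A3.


Forward pass: ES(A3) = sum of predecessors on chain A = 18
EF = ES + duration = 18 + 9 = 27
Backward pass: LF(M) = deadline = 38; LS(M) = 38 - 5 = 33
LF(A3) = LS(M) - sum(successors on chain A) = 33 - 0 = 33
LS = LF - duration = 33 - 9 = 24
Total float = LS - ES = 24 - 18 = 6

6


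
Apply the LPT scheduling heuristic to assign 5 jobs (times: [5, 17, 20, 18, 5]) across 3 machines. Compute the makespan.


Sort jobs in decreasing order (LPT): [20, 18, 17, 5, 5]
Assign each job to the least loaded machine:
  Machine 1: jobs [20], load = 20
  Machine 2: jobs [18, 5], load = 23
  Machine 3: jobs [17, 5], load = 22
Makespan = max load = 23

23


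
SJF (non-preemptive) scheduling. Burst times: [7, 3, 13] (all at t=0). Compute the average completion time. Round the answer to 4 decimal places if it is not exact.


SJF order (ascending): [3, 7, 13]
Completion times:
  Job 1: burst=3, C=3
  Job 2: burst=7, C=10
  Job 3: burst=13, C=23
Average completion = 36/3 = 12.0

12.0


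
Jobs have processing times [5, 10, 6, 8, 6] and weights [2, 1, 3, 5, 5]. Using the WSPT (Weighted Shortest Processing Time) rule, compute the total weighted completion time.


Compute p/w ratios and sort ascending (WSPT): [(6, 5), (8, 5), (6, 3), (5, 2), (10, 1)]
Compute weighted completion times:
  Job (p=6,w=5): C=6, w*C=5*6=30
  Job (p=8,w=5): C=14, w*C=5*14=70
  Job (p=6,w=3): C=20, w*C=3*20=60
  Job (p=5,w=2): C=25, w*C=2*25=50
  Job (p=10,w=1): C=35, w*C=1*35=35
Total weighted completion time = 245

245


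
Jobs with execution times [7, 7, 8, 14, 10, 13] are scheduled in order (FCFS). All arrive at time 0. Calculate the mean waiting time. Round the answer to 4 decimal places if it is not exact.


FCFS order (as given): [7, 7, 8, 14, 10, 13]
Waiting times:
  Job 1: wait = 0
  Job 2: wait = 7
  Job 3: wait = 14
  Job 4: wait = 22
  Job 5: wait = 36
  Job 6: wait = 46
Sum of waiting times = 125
Average waiting time = 125/6 = 20.8333

20.8333


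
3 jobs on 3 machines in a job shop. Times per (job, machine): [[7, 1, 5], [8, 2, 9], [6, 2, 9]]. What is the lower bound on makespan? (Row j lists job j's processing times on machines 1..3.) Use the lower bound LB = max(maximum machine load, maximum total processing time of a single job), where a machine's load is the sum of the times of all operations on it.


Machine loads:
  Machine 1: 7 + 8 + 6 = 21
  Machine 2: 1 + 2 + 2 = 5
  Machine 3: 5 + 9 + 9 = 23
Max machine load = 23
Job totals:
  Job 1: 13
  Job 2: 19
  Job 3: 17
Max job total = 19
Lower bound = max(23, 19) = 23

23


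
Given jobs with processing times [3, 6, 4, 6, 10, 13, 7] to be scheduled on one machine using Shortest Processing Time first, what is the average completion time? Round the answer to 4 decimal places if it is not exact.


Sort jobs by processing time (SPT order): [3, 4, 6, 6, 7, 10, 13]
Compute completion times sequentially:
  Job 1: processing = 3, completes at 3
  Job 2: processing = 4, completes at 7
  Job 3: processing = 6, completes at 13
  Job 4: processing = 6, completes at 19
  Job 5: processing = 7, completes at 26
  Job 6: processing = 10, completes at 36
  Job 7: processing = 13, completes at 49
Sum of completion times = 153
Average completion time = 153/7 = 21.8571

21.8571


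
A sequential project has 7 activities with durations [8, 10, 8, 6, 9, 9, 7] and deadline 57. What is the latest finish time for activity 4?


LF(activity 4) = deadline - sum of successor durations
Successors: activities 5 through 7 with durations [9, 9, 7]
Sum of successor durations = 25
LF = 57 - 25 = 32

32


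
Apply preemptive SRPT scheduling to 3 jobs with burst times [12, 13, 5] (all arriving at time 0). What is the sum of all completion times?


Since all jobs arrive at t=0, SRPT equals SPT ordering.
SPT order: [5, 12, 13]
Completion times:
  Job 1: p=5, C=5
  Job 2: p=12, C=17
  Job 3: p=13, C=30
Total completion time = 5 + 17 + 30 = 52

52


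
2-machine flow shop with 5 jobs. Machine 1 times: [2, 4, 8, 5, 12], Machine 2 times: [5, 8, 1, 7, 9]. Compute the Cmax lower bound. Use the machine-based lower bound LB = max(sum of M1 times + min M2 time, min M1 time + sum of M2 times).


LB1 = sum(M1 times) + min(M2 times) = 31 + 1 = 32
LB2 = min(M1 times) + sum(M2 times) = 2 + 30 = 32
Lower bound = max(LB1, LB2) = max(32, 32) = 32

32


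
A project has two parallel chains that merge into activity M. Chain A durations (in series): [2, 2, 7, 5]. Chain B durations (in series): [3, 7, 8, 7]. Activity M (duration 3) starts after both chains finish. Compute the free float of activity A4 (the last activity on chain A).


ES(A4) = sum of predecessors on chain A = 11
EF(A4) = ES + duration = 11 + 5 = 16
Successor of A4 is M. ES(M) = max(sum(A), sum(B)) = max(16, 25) = 25
Free float = ES(successor) - EF(current) = 25 - 16 = 9

9


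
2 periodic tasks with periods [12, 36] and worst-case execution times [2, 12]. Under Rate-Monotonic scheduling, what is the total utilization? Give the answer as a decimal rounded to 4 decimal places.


Compute individual utilizations (exact fractions):
  Task 1: C/T = 2/12 = 1/6 (approx. 0.1667)
  Task 2: C/T = 12/36 = 1/3 (approx. 0.3333)
Total utilization U = 1/6 + 1/3 = 1/2
Rounded to 4 decimal places: U = 0.5000
RM (Liu & Layland) bound for 2 tasks = 0.828427; compare with U = 1/2 (approx. 0.500000)
U <= bound, so schedulable by RM sufficient condition.

0.5000


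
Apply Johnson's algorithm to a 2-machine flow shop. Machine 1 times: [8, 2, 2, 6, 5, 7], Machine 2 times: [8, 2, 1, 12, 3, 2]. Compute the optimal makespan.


Apply Johnson's rule:
  Group 1 (a <= b): [(2, 2, 2), (4, 6, 12), (1, 8, 8)]
  Group 2 (a > b): [(5, 5, 3), (6, 7, 2), (3, 2, 1)]
Optimal job order: [2, 4, 1, 5, 6, 3]
Schedule:
  Job 2: M1 done at 2, M2 done at 4
  Job 4: M1 done at 8, M2 done at 20
  Job 1: M1 done at 16, M2 done at 28
  Job 5: M1 done at 21, M2 done at 31
  Job 6: M1 done at 28, M2 done at 33
  Job 3: M1 done at 30, M2 done at 34
Makespan = 34

34


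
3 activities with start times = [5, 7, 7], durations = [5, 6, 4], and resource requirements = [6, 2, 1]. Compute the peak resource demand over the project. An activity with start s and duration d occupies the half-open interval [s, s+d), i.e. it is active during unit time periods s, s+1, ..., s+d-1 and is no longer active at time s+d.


Each activity i is active on [start_i, start_i + duration_i).
Compute total resource usage per time slot:
  t=0: active resources = [], total = 0
  t=1: active resources = [], total = 0
  t=2: active resources = [], total = 0
  t=3: active resources = [], total = 0
  t=4: active resources = [], total = 0
  t=5: active resources = [6], total = 6
  t=6: active resources = [6], total = 6
  t=7: active resources = [6, 2, 1], total = 9
  t=8: active resources = [6, 2, 1], total = 9
  t=9: active resources = [6, 2, 1], total = 9
  t=10: active resources = [2, 1], total = 3
  t=11: active resources = [2], total = 2
  t=12: active resources = [2], total = 2
Peak resource demand = 9

9


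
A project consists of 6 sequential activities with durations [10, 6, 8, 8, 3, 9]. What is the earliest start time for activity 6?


Activity 6 starts after activities 1 through 5 complete.
Predecessor durations: [10, 6, 8, 8, 3]
ES = 10 + 6 + 8 + 8 + 3 = 35

35


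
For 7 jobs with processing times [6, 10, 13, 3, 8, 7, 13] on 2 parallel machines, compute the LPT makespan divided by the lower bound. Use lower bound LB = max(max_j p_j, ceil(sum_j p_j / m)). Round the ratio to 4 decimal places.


LPT order: [13, 13, 10, 8, 7, 6, 3]
Machine loads after assignment: [29, 31]
LPT makespan = 31
Lower bound = max(max_job, ceil(total/2)) = max(13, 30) = 30
Ratio = 31 / 30 = 1.0333

1.0333


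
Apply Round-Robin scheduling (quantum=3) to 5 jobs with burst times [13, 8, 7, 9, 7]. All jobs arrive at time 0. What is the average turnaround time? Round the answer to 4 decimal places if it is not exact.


Time quantum = 3
Execution trace:
  J1 runs 3 units, time = 3
  J2 runs 3 units, time = 6
  J3 runs 3 units, time = 9
  J4 runs 3 units, time = 12
  J5 runs 3 units, time = 15
  J1 runs 3 units, time = 18
  J2 runs 3 units, time = 21
  J3 runs 3 units, time = 24
  J4 runs 3 units, time = 27
  J5 runs 3 units, time = 30
  J1 runs 3 units, time = 33
  J2 runs 2 units, time = 35
  J3 runs 1 units, time = 36
  J4 runs 3 units, time = 39
  J5 runs 1 units, time = 40
  J1 runs 3 units, time = 43
  J1 runs 1 units, time = 44
Finish times: [44, 35, 36, 39, 40]
Average turnaround = 194/5 = 38.8

38.8


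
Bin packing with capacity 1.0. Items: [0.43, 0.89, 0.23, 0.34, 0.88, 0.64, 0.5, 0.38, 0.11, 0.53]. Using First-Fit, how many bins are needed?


Place items sequentially using First-Fit:
  Item 0.43 -> new Bin 1
  Item 0.89 -> new Bin 2
  Item 0.23 -> Bin 1 (now 0.66)
  Item 0.34 -> Bin 1 (now 1.0)
  Item 0.88 -> new Bin 3
  Item 0.64 -> new Bin 4
  Item 0.5 -> new Bin 5
  Item 0.38 -> Bin 5 (now 0.88)
  Item 0.11 -> Bin 2 (now 1.0)
  Item 0.53 -> new Bin 6
Total bins used = 6

6


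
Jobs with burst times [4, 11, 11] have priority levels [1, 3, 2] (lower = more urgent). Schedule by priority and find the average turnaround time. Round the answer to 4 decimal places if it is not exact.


Sort by priority (ascending = highest first):
Order: [(1, 4), (2, 11), (3, 11)]
Completion times:
  Priority 1, burst=4, C=4
  Priority 2, burst=11, C=15
  Priority 3, burst=11, C=26
Average turnaround = 45/3 = 15.0

15.0


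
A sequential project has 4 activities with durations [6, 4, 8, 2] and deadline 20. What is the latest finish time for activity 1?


LF(activity 1) = deadline - sum of successor durations
Successors: activities 2 through 4 with durations [4, 8, 2]
Sum of successor durations = 14
LF = 20 - 14 = 6

6


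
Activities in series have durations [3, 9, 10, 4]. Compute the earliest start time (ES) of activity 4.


Activity 4 starts after activities 1 through 3 complete.
Predecessor durations: [3, 9, 10]
ES = 3 + 9 + 10 = 22

22


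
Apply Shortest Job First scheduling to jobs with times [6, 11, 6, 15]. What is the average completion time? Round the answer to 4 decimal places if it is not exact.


SJF order (ascending): [6, 6, 11, 15]
Completion times:
  Job 1: burst=6, C=6
  Job 2: burst=6, C=12
  Job 3: burst=11, C=23
  Job 4: burst=15, C=38
Average completion = 79/4 = 19.75

19.75


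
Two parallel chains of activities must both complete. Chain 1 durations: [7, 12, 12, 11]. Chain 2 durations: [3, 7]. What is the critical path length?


Path A total = 7 + 12 + 12 + 11 = 42
Path B total = 3 + 7 = 10
Critical path = longest path = max(42, 10) = 42

42


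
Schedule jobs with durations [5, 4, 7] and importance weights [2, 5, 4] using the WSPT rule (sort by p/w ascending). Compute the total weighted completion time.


Compute p/w ratios and sort ascending (WSPT): [(4, 5), (7, 4), (5, 2)]
Compute weighted completion times:
  Job (p=4,w=5): C=4, w*C=5*4=20
  Job (p=7,w=4): C=11, w*C=4*11=44
  Job (p=5,w=2): C=16, w*C=2*16=32
Total weighted completion time = 96

96


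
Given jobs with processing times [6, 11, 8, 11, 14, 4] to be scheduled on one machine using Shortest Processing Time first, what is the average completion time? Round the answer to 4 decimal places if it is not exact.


Sort jobs by processing time (SPT order): [4, 6, 8, 11, 11, 14]
Compute completion times sequentially:
  Job 1: processing = 4, completes at 4
  Job 2: processing = 6, completes at 10
  Job 3: processing = 8, completes at 18
  Job 4: processing = 11, completes at 29
  Job 5: processing = 11, completes at 40
  Job 6: processing = 14, completes at 54
Sum of completion times = 155
Average completion time = 155/6 = 25.8333

25.8333


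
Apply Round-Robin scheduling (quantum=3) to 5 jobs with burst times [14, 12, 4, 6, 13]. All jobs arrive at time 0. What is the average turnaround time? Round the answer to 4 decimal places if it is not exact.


Time quantum = 3
Execution trace:
  J1 runs 3 units, time = 3
  J2 runs 3 units, time = 6
  J3 runs 3 units, time = 9
  J4 runs 3 units, time = 12
  J5 runs 3 units, time = 15
  J1 runs 3 units, time = 18
  J2 runs 3 units, time = 21
  J3 runs 1 units, time = 22
  J4 runs 3 units, time = 25
  J5 runs 3 units, time = 28
  J1 runs 3 units, time = 31
  J2 runs 3 units, time = 34
  J5 runs 3 units, time = 37
  J1 runs 3 units, time = 40
  J2 runs 3 units, time = 43
  J5 runs 3 units, time = 46
  J1 runs 2 units, time = 48
  J5 runs 1 units, time = 49
Finish times: [48, 43, 22, 25, 49]
Average turnaround = 187/5 = 37.4

37.4


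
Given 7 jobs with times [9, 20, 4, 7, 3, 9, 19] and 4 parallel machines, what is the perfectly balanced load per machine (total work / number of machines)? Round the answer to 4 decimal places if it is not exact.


Total processing time = 9 + 20 + 4 + 7 + 3 + 9 + 19 = 71
Number of machines = 4
Ideal balanced load = 71 / 4 = 17.75

17.75


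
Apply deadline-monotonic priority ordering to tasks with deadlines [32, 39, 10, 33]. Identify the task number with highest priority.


Sort tasks by relative deadline (ascending):
  Task 3: deadline = 10
  Task 1: deadline = 32
  Task 4: deadline = 33
  Task 2: deadline = 39
Priority order (highest first): [3, 1, 4, 2]
Highest priority task = 3

3


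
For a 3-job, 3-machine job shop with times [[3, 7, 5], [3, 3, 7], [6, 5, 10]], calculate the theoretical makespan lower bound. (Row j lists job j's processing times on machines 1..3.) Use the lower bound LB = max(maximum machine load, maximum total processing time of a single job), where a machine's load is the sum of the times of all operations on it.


Machine loads:
  Machine 1: 3 + 3 + 6 = 12
  Machine 2: 7 + 3 + 5 = 15
  Machine 3: 5 + 7 + 10 = 22
Max machine load = 22
Job totals:
  Job 1: 15
  Job 2: 13
  Job 3: 21
Max job total = 21
Lower bound = max(22, 21) = 22

22


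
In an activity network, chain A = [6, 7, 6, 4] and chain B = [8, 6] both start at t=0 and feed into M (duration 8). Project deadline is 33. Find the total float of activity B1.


Forward pass: ES(B1) = sum of predecessors on chain B = 0
EF = ES + duration = 0 + 8 = 8
Backward pass: LF(M) = deadline = 33; LS(M) = 33 - 8 = 25
LF(B1) = LS(M) - sum(successors on chain B) = 25 - 6 = 19
LS = LF - duration = 19 - 8 = 11
Total float = LS - ES = 11 - 0 = 11

11


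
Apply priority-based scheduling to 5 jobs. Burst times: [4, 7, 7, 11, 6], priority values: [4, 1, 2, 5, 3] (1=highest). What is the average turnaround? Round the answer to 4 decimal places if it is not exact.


Sort by priority (ascending = highest first):
Order: [(1, 7), (2, 7), (3, 6), (4, 4), (5, 11)]
Completion times:
  Priority 1, burst=7, C=7
  Priority 2, burst=7, C=14
  Priority 3, burst=6, C=20
  Priority 4, burst=4, C=24
  Priority 5, burst=11, C=35
Average turnaround = 100/5 = 20.0

20.0


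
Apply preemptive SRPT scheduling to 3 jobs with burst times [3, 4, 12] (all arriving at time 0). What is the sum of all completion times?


Since all jobs arrive at t=0, SRPT equals SPT ordering.
SPT order: [3, 4, 12]
Completion times:
  Job 1: p=3, C=3
  Job 2: p=4, C=7
  Job 3: p=12, C=19
Total completion time = 3 + 7 + 19 = 29

29


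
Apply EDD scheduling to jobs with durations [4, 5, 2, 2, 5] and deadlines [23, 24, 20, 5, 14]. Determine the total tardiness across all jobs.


Sort by due date (EDD order): [(2, 5), (5, 14), (2, 20), (4, 23), (5, 24)]
Compute completion times and tardiness:
  Job 1: p=2, d=5, C=2, tardiness=max(0,2-5)=0
  Job 2: p=5, d=14, C=7, tardiness=max(0,7-14)=0
  Job 3: p=2, d=20, C=9, tardiness=max(0,9-20)=0
  Job 4: p=4, d=23, C=13, tardiness=max(0,13-23)=0
  Job 5: p=5, d=24, C=18, tardiness=max(0,18-24)=0
Total tardiness = 0

0


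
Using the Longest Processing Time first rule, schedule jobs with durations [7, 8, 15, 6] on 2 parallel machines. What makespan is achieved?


Sort jobs in decreasing order (LPT): [15, 8, 7, 6]
Assign each job to the least loaded machine:
  Machine 1: jobs [15, 6], load = 21
  Machine 2: jobs [8, 7], load = 15
Makespan = max load = 21

21


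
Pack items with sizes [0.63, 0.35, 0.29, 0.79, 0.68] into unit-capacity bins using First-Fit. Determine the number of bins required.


Place items sequentially using First-Fit:
  Item 0.63 -> new Bin 1
  Item 0.35 -> Bin 1 (now 0.98)
  Item 0.29 -> new Bin 2
  Item 0.79 -> new Bin 3
  Item 0.68 -> Bin 2 (now 0.97)
Total bins used = 3

3


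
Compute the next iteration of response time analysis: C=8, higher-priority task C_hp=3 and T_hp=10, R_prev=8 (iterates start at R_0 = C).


R_next = C + ceil(R_prev / T_hp) * C_hp
ceil(8 / 10) = ceil(0.8) = 1
Interference = 1 * 3 = 3
R_next = 8 + 3 = 11

11


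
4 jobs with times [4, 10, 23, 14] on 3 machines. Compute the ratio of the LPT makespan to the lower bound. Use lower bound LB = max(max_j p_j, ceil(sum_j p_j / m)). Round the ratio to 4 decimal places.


LPT order: [23, 14, 10, 4]
Machine loads after assignment: [23, 14, 14]
LPT makespan = 23
Lower bound = max(max_job, ceil(total/3)) = max(23, 17) = 23
Ratio = 23 / 23 = 1.0

1.0


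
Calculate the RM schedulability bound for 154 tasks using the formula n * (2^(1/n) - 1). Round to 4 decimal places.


Compute 2^(1/154) = 1.0045111002
Subtract 1: 1.0045111002 - 1 = 0.0045111002
Multiply by n: 154 * 0.0045111002 = 0.6947094308
Round to 4 dp: 0.6947

0.6947


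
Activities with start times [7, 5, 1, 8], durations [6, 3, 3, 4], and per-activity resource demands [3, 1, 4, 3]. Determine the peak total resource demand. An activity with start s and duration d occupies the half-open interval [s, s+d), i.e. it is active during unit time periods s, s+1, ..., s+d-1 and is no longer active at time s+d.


Each activity i is active on [start_i, start_i + duration_i).
Compute total resource usage per time slot:
  t=0: active resources = [], total = 0
  t=1: active resources = [4], total = 4
  t=2: active resources = [4], total = 4
  t=3: active resources = [4], total = 4
  t=4: active resources = [], total = 0
  t=5: active resources = [1], total = 1
  t=6: active resources = [1], total = 1
  t=7: active resources = [3, 1], total = 4
  t=8: active resources = [3, 3], total = 6
  t=9: active resources = [3, 3], total = 6
  t=10: active resources = [3, 3], total = 6
  t=11: active resources = [3, 3], total = 6
  t=12: active resources = [3], total = 3
Peak resource demand = 6

6


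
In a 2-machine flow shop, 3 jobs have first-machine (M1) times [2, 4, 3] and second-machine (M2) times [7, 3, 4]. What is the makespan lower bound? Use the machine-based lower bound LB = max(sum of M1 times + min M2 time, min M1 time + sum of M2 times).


LB1 = sum(M1 times) + min(M2 times) = 9 + 3 = 12
LB2 = min(M1 times) + sum(M2 times) = 2 + 14 = 16
Lower bound = max(LB1, LB2) = max(12, 16) = 16

16


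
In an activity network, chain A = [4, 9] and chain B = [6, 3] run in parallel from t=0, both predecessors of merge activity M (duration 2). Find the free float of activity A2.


ES(A2) = sum of predecessors on chain A = 4
EF(A2) = ES + duration = 4 + 9 = 13
Successor of A2 is M. ES(M) = max(sum(A), sum(B)) = max(13, 9) = 13
Free float = ES(successor) - EF(current) = 13 - 13 = 0

0


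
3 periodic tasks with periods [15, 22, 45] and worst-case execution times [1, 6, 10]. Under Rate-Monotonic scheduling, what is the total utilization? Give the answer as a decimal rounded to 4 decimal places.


Compute individual utilizations (exact fractions):
  Task 1: C/T = 1/15 (approx. 0.0667)
  Task 2: C/T = 6/22 = 3/11 (approx. 0.2727)
  Task 3: C/T = 10/45 = 2/9 (approx. 0.2222)
Total utilization U = 1/15 + 3/11 + 2/9 = 278/495
Rounded to 4 decimal places: U = 0.5616
RM (Liu & Layland) bound for 3 tasks = 0.779763; compare with U = 278/495 (approx. 0.561616)
U <= bound, so schedulable by RM sufficient condition.

0.5616


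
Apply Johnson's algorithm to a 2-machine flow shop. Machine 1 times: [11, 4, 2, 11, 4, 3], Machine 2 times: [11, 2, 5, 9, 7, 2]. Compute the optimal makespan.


Apply Johnson's rule:
  Group 1 (a <= b): [(3, 2, 5), (5, 4, 7), (1, 11, 11)]
  Group 2 (a > b): [(4, 11, 9), (2, 4, 2), (6, 3, 2)]
Optimal job order: [3, 5, 1, 4, 2, 6]
Schedule:
  Job 3: M1 done at 2, M2 done at 7
  Job 5: M1 done at 6, M2 done at 14
  Job 1: M1 done at 17, M2 done at 28
  Job 4: M1 done at 28, M2 done at 37
  Job 2: M1 done at 32, M2 done at 39
  Job 6: M1 done at 35, M2 done at 41
Makespan = 41

41


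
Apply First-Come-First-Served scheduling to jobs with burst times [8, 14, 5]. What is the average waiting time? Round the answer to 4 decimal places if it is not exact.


FCFS order (as given): [8, 14, 5]
Waiting times:
  Job 1: wait = 0
  Job 2: wait = 8
  Job 3: wait = 22
Sum of waiting times = 30
Average waiting time = 30/3 = 10.0

10.0


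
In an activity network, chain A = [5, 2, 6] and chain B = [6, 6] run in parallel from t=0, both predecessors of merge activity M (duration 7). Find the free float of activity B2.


ES(B2) = sum of predecessors on chain B = 6
EF(B2) = ES + duration = 6 + 6 = 12
Successor of B2 is M. ES(M) = max(sum(A), sum(B)) = max(13, 12) = 13
Free float = ES(successor) - EF(current) = 13 - 12 = 1

1


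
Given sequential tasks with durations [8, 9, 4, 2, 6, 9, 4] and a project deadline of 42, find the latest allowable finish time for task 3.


LF(activity 3) = deadline - sum of successor durations
Successors: activities 4 through 7 with durations [2, 6, 9, 4]
Sum of successor durations = 21
LF = 42 - 21 = 21

21


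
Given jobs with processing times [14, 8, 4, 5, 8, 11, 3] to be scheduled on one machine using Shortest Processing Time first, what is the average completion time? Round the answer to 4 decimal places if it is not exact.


Sort jobs by processing time (SPT order): [3, 4, 5, 8, 8, 11, 14]
Compute completion times sequentially:
  Job 1: processing = 3, completes at 3
  Job 2: processing = 4, completes at 7
  Job 3: processing = 5, completes at 12
  Job 4: processing = 8, completes at 20
  Job 5: processing = 8, completes at 28
  Job 6: processing = 11, completes at 39
  Job 7: processing = 14, completes at 53
Sum of completion times = 162
Average completion time = 162/7 = 23.1429

23.1429


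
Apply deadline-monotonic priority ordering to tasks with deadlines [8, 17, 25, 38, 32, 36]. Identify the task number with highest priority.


Sort tasks by relative deadline (ascending):
  Task 1: deadline = 8
  Task 2: deadline = 17
  Task 3: deadline = 25
  Task 5: deadline = 32
  Task 6: deadline = 36
  Task 4: deadline = 38
Priority order (highest first): [1, 2, 3, 5, 6, 4]
Highest priority task = 1

1


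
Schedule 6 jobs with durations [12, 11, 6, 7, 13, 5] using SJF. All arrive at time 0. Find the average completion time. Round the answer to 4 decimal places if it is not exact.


SJF order (ascending): [5, 6, 7, 11, 12, 13]
Completion times:
  Job 1: burst=5, C=5
  Job 2: burst=6, C=11
  Job 3: burst=7, C=18
  Job 4: burst=11, C=29
  Job 5: burst=12, C=41
  Job 6: burst=13, C=54
Average completion = 158/6 = 26.3333

26.3333


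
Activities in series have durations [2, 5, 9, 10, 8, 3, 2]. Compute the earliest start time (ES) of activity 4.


Activity 4 starts after activities 1 through 3 complete.
Predecessor durations: [2, 5, 9]
ES = 2 + 5 + 9 = 16

16


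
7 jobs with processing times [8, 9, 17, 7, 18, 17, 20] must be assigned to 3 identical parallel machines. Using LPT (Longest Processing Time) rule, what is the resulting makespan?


Sort jobs in decreasing order (LPT): [20, 18, 17, 17, 9, 8, 7]
Assign each job to the least loaded machine:
  Machine 1: jobs [20, 8], load = 28
  Machine 2: jobs [18, 9, 7], load = 34
  Machine 3: jobs [17, 17], load = 34
Makespan = max load = 34

34


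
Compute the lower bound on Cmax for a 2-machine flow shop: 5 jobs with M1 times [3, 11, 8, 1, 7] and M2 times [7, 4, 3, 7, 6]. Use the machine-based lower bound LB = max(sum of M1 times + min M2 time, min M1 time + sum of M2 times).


LB1 = sum(M1 times) + min(M2 times) = 30 + 3 = 33
LB2 = min(M1 times) + sum(M2 times) = 1 + 27 = 28
Lower bound = max(LB1, LB2) = max(33, 28) = 33

33


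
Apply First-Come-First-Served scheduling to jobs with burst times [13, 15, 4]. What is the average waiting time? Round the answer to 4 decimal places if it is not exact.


FCFS order (as given): [13, 15, 4]
Waiting times:
  Job 1: wait = 0
  Job 2: wait = 13
  Job 3: wait = 28
Sum of waiting times = 41
Average waiting time = 41/3 = 13.6667

13.6667


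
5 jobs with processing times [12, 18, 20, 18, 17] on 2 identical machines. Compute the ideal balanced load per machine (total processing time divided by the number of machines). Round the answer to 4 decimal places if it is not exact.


Total processing time = 12 + 18 + 20 + 18 + 17 = 85
Number of machines = 2
Ideal balanced load = 85 / 2 = 42.5

42.5


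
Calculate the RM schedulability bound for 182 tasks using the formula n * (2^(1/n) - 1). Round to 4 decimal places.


Compute 2^(1/182) = 1.0038157625
Subtract 1: 1.0038157625 - 1 = 0.0038157625
Multiply by n: 182 * 0.0038157625 = 0.6944687750
Round to 4 dp: 0.6945

0.6945


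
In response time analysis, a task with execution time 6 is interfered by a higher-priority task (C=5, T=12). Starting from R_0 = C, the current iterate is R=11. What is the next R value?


R_next = C + ceil(R_prev / T_hp) * C_hp
ceil(11 / 12) = ceil(0.9167) = 1
Interference = 1 * 5 = 5
R_next = 6 + 5 = 11
R_next = R_prev, so the iteration has converged (response time = 11).

11


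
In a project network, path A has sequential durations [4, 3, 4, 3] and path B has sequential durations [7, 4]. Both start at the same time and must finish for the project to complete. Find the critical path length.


Path A total = 4 + 3 + 4 + 3 = 14
Path B total = 7 + 4 = 11
Critical path = longest path = max(14, 11) = 14

14


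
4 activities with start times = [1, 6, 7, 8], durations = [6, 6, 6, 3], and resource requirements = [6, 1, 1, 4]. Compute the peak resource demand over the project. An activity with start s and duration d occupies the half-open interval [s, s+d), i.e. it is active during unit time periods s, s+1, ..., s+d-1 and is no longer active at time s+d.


Each activity i is active on [start_i, start_i + duration_i).
Compute total resource usage per time slot:
  t=0: active resources = [], total = 0
  t=1: active resources = [6], total = 6
  t=2: active resources = [6], total = 6
  t=3: active resources = [6], total = 6
  t=4: active resources = [6], total = 6
  t=5: active resources = [6], total = 6
  t=6: active resources = [6, 1], total = 7
  t=7: active resources = [1, 1], total = 2
  t=8: active resources = [1, 1, 4], total = 6
  t=9: active resources = [1, 1, 4], total = 6
  t=10: active resources = [1, 1, 4], total = 6
  t=11: active resources = [1, 1], total = 2
  t=12: active resources = [1], total = 1
Peak resource demand = 7

7


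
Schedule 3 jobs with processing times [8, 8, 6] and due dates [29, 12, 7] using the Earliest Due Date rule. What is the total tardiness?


Sort by due date (EDD order): [(6, 7), (8, 12), (8, 29)]
Compute completion times and tardiness:
  Job 1: p=6, d=7, C=6, tardiness=max(0,6-7)=0
  Job 2: p=8, d=12, C=14, tardiness=max(0,14-12)=2
  Job 3: p=8, d=29, C=22, tardiness=max(0,22-29)=0
Total tardiness = 2

2
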